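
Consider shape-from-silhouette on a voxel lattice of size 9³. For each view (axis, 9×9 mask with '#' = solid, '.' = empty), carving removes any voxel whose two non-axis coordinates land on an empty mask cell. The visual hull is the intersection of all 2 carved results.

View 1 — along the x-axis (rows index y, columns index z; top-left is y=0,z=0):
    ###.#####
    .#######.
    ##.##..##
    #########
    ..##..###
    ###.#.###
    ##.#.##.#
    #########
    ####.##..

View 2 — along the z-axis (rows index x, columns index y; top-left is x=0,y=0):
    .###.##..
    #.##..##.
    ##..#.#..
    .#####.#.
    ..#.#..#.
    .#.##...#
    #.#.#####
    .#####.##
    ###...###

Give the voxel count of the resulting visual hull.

remaining voxels: 327

before carving: 729 voxels (9×9×9)
V1 x: intersect with YZ mask (63 set) -- 567 left
V2 z: intersect with XY mask (47 set) -- 327 left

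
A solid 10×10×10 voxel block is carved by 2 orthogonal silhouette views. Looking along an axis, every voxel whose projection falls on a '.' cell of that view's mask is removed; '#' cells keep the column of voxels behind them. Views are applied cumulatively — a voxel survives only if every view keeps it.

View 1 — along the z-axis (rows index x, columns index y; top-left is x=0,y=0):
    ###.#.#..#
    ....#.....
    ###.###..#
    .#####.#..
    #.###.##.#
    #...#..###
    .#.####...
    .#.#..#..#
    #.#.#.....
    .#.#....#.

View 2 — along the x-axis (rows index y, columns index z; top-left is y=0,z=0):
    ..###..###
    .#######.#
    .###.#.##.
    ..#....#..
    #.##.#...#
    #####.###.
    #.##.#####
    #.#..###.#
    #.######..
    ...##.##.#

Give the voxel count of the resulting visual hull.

before carving: 1000 voxels (10×10×10)
V1 z: intersect with XY mask (47 set) -- 470 left
V2 x: intersect with YZ mask (61 set) -- 279 left

|visual hull| = 279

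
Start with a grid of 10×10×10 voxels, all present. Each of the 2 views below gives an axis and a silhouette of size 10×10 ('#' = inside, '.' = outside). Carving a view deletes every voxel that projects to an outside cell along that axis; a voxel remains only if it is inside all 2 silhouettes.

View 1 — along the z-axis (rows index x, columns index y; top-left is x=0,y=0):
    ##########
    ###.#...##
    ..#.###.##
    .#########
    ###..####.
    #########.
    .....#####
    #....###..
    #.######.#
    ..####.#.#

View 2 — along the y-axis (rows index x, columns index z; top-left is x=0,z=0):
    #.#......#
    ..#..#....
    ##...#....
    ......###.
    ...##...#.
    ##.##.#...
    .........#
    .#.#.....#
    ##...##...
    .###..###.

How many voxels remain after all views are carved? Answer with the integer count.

start: 10×10×10 = 1000 voxels
carve view 1 (along z, XY-mask fill 70/100): 700 voxels remain
carve view 2 (along y, XZ-mask fill 33/100): 238 voxels remain

|visual hull| = 238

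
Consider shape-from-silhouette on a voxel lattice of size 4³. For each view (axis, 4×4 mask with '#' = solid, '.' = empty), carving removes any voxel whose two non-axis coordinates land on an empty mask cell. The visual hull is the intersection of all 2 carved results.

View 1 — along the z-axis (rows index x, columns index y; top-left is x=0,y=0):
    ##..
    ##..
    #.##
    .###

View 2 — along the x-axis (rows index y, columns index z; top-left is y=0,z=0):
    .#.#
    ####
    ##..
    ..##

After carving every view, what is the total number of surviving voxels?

voxel count = 26

before carving: 64 voxels (4×4×4)
after view 1 [z-axis, 10 of 16 cells solid] → remaining = 40
after view 2 [x-axis, 10 of 16 cells solid] → remaining = 26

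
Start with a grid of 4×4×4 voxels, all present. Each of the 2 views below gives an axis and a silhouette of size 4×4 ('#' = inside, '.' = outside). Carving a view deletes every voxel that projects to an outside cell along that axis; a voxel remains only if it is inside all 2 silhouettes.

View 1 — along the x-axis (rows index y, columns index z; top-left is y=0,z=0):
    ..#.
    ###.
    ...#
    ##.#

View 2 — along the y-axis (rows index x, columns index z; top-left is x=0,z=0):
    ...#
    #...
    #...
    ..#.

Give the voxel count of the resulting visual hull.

|visual hull| = 8

start: 4×4×4 = 64 voxels
carve view 1 (along x, YZ-mask fill 8/16): 32 voxels remain
carve view 2 (along y, XZ-mask fill 4/16): 8 voxels remain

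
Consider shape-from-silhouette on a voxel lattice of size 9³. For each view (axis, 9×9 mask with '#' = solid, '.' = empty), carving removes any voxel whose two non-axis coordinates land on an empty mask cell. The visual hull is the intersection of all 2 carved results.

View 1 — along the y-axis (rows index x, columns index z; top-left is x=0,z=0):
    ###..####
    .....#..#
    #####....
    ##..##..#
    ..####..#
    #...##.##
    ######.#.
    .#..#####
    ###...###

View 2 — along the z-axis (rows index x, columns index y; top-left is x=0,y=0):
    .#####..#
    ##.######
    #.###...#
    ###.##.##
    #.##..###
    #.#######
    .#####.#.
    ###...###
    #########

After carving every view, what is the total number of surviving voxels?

320 voxels

full grid |V| = 729
V1 y: intersect with XZ mask (48 set) -- 432 left
V2 z: intersect with XY mask (61 set) -- 320 left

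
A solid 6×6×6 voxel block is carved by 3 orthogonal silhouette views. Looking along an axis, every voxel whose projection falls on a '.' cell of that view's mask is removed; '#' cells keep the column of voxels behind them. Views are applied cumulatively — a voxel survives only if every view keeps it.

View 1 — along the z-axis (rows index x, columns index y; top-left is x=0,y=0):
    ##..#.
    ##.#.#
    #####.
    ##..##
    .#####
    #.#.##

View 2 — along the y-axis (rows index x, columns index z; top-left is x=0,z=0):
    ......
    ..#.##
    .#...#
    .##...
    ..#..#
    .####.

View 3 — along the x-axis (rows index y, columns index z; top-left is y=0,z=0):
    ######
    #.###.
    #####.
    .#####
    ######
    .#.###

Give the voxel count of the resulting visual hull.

before carving: 216 voxels (6×6×6)
[1] z-view keeps 25 columns → grid now 150
[2] y-view keeps 13 columns → grid now 56
[3] x-view keeps 30 columns → grid now 45

45 voxels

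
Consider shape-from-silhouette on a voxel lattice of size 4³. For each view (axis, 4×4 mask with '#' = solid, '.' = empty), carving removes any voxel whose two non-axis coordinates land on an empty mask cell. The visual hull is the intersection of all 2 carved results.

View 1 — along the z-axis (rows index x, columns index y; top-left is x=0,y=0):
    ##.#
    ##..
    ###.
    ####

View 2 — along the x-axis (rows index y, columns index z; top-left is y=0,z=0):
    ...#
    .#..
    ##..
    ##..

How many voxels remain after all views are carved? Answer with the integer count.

full grid |V| = 64
after view 1 [z-axis, 12 of 16 cells solid] → remaining = 48
after view 2 [x-axis, 6 of 16 cells solid] → remaining = 16

16 voxels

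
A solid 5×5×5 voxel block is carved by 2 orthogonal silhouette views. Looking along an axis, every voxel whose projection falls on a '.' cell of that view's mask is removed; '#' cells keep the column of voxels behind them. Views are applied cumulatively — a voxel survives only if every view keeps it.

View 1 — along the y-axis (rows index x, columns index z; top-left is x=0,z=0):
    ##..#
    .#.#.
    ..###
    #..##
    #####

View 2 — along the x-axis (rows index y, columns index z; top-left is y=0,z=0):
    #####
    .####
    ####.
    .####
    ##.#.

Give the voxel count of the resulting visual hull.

start: 5×5×5 = 125 voxels
carve view 1 (along y, XZ-mask fill 16/25): 80 voxels remain
carve view 2 (along x, YZ-mask fill 20/25): 64 voxels remain

voxel count = 64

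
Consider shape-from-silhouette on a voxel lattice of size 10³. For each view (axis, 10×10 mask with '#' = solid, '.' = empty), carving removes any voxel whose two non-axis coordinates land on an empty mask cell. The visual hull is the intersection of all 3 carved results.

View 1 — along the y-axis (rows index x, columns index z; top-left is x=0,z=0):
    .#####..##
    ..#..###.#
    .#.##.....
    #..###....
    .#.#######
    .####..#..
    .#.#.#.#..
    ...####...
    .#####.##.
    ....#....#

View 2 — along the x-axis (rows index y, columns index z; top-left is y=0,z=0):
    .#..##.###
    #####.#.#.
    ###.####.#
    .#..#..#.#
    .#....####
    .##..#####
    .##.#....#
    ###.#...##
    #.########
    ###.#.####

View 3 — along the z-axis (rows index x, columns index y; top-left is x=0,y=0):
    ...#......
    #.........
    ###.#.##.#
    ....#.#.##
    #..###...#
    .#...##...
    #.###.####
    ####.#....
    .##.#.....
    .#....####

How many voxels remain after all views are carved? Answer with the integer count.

initial block: 10^3 = 1000
step 1: project along y, AND mask (49/100) → |grid| = 490
step 2: project along x, AND mask (64/100) → |grid| = 305
step 3: project along z, AND mask (42/100) → |grid| = 114

voxel count = 114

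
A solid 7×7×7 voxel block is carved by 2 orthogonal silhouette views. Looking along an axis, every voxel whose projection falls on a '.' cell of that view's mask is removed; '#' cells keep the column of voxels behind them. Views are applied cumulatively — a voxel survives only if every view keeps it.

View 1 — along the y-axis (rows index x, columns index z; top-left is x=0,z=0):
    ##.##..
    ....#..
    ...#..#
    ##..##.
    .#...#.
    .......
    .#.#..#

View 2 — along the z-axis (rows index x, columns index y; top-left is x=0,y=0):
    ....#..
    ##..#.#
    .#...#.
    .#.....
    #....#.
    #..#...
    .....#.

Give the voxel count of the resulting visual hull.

remaining voxels: 23

initial block: 7^3 = 343
carve view 1 (along y, XZ-mask fill 16/49): 112 voxels remain
carve view 2 (along z, XY-mask fill 13/49): 23 voxels remain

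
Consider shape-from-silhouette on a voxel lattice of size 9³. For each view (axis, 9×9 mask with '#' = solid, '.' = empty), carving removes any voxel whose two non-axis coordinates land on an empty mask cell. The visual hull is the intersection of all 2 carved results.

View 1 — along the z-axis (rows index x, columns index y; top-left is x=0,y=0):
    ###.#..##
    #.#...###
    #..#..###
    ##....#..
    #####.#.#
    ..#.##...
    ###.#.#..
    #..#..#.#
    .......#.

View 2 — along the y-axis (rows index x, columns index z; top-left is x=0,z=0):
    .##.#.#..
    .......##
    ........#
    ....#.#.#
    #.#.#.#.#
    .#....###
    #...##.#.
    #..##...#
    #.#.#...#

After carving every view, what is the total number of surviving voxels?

voxel count = 135

initial block: 9^3 = 729
V1 z: intersect with XY mask (39 set) -- 351 left
V2 y: intersect with XZ mask (31 set) -- 135 left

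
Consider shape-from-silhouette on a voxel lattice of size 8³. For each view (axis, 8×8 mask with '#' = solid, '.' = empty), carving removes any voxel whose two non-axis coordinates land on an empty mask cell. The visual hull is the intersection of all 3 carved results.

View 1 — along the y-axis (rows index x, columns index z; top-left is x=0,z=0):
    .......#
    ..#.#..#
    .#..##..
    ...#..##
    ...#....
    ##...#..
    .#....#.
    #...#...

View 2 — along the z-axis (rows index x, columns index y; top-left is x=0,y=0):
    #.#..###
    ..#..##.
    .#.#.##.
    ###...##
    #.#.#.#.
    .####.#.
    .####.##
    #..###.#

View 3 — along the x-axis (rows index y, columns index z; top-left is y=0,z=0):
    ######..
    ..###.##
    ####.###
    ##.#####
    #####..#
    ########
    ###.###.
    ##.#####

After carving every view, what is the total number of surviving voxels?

65 voxels

start: 8×8×8 = 512 voxels
[1] y-view keeps 18 columns → grid now 144
[2] z-view keeps 37 columns → grid now 82
[3] x-view keeps 52 columns → grid now 65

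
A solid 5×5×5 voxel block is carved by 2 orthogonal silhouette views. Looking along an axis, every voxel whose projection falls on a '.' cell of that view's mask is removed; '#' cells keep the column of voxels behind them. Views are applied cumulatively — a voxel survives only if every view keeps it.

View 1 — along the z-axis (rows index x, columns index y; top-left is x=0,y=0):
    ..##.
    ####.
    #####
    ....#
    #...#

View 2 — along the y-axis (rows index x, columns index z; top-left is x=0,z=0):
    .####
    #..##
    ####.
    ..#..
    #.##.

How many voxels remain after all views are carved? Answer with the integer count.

voxel count = 47

full grid |V| = 125
step 1: project along z, AND mask (14/25) → |grid| = 70
step 2: project along y, AND mask (15/25) → |grid| = 47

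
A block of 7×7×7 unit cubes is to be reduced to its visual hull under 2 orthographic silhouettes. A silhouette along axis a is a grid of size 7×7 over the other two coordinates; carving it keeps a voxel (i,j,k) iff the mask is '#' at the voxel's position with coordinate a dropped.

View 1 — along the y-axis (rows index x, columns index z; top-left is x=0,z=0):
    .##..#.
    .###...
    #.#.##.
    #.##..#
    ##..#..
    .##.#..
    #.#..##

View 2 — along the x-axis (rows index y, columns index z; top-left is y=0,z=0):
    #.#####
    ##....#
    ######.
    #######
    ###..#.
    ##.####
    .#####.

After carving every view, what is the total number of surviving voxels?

initial block: 7^3 = 343
step 1: project along y, AND mask (24/49) → |grid| = 168
step 2: project along x, AND mask (37/49) → |grid| = 129

remaining voxels: 129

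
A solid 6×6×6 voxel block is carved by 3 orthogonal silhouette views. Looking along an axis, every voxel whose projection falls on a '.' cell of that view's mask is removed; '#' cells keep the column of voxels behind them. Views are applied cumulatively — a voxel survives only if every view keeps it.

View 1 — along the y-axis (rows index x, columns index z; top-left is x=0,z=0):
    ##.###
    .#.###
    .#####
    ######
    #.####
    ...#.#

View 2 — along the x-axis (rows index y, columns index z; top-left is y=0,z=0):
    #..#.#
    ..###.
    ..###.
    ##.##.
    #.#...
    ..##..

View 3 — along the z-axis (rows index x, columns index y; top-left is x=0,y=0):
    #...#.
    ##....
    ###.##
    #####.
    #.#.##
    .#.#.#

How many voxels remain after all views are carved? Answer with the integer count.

|visual hull| = 47

before carving: 216 voxels (6×6×6)
step 1: project along y, AND mask (27/36) → |grid| = 162
step 2: project along x, AND mask (17/36) → |grid| = 76
step 3: project along z, AND mask (21/36) → |grid| = 47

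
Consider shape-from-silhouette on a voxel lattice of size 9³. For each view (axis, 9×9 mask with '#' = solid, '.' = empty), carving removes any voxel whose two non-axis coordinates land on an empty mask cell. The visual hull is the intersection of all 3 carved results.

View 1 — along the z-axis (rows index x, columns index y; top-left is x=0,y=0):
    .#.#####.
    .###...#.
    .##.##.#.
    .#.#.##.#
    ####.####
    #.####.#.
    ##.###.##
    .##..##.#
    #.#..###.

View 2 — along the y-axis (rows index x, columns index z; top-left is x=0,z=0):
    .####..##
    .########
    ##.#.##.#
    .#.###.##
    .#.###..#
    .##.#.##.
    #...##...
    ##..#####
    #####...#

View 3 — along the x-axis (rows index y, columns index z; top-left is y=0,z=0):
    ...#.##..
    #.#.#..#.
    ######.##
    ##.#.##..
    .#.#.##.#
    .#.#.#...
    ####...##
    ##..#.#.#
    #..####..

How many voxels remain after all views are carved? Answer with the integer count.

initial block: 9^3 = 729
carve view 1 (along z, XY-mask fill 51/81): 459 voxels remain
carve view 2 (along y, XZ-mask fill 52/81): 284 voxels remain
carve view 3 (along x, YZ-mask fill 44/81): 154 voxels remain

154 voxels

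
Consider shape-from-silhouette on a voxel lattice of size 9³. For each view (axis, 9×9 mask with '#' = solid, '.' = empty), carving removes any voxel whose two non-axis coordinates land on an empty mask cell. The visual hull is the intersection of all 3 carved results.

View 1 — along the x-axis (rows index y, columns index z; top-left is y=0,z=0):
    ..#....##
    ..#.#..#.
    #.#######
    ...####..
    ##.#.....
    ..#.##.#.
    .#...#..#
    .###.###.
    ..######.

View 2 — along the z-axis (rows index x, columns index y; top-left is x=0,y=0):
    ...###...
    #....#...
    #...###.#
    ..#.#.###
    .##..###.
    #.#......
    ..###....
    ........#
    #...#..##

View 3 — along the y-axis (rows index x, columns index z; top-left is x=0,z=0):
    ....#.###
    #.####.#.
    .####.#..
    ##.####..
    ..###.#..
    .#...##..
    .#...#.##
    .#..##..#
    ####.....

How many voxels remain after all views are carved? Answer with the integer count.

start: 9×9×9 = 729 voxels
carve view 1 (along x, YZ-mask fill 40/81): 360 voxels remain
carve view 2 (along z, XY-mask fill 30/81): 137 voxels remain
carve view 3 (along y, XZ-mask fill 40/81): 67 voxels remain

remaining voxels: 67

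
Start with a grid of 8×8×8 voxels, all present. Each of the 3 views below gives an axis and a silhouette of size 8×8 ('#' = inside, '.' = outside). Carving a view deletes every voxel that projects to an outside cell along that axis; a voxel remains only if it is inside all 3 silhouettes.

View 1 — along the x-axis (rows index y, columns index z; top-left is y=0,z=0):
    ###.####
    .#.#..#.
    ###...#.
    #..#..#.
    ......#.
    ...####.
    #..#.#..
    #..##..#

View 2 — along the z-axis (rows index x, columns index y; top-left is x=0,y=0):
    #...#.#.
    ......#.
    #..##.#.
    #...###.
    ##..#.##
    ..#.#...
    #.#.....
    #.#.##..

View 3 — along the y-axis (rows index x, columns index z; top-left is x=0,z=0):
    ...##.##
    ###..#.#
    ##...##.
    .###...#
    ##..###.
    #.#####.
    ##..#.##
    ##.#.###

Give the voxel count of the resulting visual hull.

initial block: 8^3 = 512
V1 x: intersect with YZ mask (29 set) -- 232 left
V2 z: intersect with XY mask (25 set) -- 93 left
V3 y: intersect with XZ mask (39 set) -- 57 left

|visual hull| = 57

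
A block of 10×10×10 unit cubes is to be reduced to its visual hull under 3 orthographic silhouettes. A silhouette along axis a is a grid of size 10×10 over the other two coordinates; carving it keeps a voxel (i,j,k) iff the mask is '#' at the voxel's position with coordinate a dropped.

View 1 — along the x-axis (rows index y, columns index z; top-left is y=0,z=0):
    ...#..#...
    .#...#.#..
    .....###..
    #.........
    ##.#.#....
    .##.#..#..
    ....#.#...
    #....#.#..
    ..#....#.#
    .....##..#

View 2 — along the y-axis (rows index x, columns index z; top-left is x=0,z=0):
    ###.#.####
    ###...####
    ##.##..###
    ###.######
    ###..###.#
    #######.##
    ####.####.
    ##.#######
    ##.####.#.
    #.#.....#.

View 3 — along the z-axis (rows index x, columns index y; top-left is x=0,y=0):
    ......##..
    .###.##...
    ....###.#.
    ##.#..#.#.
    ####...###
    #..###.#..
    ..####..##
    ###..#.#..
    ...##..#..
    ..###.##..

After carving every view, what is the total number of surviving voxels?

full grid |V| = 1000
after view 1 [x-axis, 28 of 100 cells solid] → remaining = 280
after view 2 [y-axis, 74 of 100 cells solid] → remaining = 204
after view 3 [z-axis, 47 of 100 cells solid] → remaining = 100

100 voxels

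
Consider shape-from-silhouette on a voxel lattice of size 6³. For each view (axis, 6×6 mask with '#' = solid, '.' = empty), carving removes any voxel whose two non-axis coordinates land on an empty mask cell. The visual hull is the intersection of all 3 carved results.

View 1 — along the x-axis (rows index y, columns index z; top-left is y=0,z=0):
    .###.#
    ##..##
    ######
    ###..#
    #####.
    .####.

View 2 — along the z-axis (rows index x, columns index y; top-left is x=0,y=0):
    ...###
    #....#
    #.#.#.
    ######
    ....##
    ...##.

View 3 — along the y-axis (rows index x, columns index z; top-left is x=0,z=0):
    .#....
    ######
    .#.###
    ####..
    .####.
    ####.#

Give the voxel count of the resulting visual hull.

remaining voxels: 56

initial block: 6^3 = 216
step 1: project along x, AND mask (27/36) → |grid| = 162
step 2: project along z, AND mask (18/36) → |grid| = 81
step 3: project along y, AND mask (24/36) → |grid| = 56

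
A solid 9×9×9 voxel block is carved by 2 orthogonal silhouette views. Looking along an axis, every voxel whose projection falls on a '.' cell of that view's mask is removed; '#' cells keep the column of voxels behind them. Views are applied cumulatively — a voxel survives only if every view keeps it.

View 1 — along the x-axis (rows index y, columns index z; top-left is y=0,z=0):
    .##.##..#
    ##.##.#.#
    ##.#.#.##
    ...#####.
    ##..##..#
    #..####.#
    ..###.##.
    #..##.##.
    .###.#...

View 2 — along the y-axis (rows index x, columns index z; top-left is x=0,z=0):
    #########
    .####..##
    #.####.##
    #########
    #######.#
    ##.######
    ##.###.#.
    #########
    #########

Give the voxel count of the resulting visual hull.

start: 9×9×9 = 729 voxels
step 1: project along x, AND mask (47/81) → |grid| = 423
step 2: project along y, AND mask (71/81) → |grid| = 377

voxel count = 377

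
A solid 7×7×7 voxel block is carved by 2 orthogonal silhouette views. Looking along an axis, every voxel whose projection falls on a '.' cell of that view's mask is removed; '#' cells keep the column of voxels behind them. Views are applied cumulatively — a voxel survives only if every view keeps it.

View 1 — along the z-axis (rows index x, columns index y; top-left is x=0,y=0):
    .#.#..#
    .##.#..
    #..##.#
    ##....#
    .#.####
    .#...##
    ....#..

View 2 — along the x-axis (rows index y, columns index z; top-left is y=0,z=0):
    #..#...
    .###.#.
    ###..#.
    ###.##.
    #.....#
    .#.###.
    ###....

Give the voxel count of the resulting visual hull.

remaining voxels: 74

full grid |V| = 343
carve view 1 (along z, XY-mask fill 22/49): 154 voxels remain
carve view 2 (along x, YZ-mask fill 24/49): 74 voxels remain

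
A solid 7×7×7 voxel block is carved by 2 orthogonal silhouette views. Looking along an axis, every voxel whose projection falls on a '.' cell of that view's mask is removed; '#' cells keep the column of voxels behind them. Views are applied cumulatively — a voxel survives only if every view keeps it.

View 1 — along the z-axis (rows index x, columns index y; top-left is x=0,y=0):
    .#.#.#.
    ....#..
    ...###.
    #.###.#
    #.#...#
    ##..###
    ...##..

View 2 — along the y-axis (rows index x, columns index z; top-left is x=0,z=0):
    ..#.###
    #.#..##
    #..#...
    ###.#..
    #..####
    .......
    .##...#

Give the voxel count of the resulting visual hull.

before carving: 343 voxels (7×7×7)
after view 1 [z-axis, 22 of 49 cells solid] → remaining = 154
after view 2 [y-axis, 22 of 49 cells solid] → remaining = 63

voxel count = 63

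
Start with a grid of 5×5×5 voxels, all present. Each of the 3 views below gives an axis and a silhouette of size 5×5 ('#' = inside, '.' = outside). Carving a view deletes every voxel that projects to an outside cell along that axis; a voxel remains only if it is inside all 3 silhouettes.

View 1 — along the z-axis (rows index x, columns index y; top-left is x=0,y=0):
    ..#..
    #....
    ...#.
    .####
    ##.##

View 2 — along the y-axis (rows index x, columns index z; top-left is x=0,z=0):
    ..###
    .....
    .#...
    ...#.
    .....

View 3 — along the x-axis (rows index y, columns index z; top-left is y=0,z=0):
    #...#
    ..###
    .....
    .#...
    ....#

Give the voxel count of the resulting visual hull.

2 voxels

before carving: 125 voxels (5×5×5)
[1] z-view keeps 11 columns → grid now 55
[2] y-view keeps 5 columns → grid now 8
[3] x-view keeps 7 columns → grid now 2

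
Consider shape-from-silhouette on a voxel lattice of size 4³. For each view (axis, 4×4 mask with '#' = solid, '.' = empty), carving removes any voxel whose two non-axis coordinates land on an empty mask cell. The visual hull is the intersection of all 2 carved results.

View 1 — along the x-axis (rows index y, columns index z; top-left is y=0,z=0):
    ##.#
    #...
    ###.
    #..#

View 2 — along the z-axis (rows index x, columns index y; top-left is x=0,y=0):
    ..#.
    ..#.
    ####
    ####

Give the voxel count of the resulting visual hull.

full grid |V| = 64
  1. axis=0 (YZ plane), |mask|=9  ⇒  voxels=36
  2. axis=2 (XY plane), |mask|=10  ⇒  voxels=24

remaining voxels: 24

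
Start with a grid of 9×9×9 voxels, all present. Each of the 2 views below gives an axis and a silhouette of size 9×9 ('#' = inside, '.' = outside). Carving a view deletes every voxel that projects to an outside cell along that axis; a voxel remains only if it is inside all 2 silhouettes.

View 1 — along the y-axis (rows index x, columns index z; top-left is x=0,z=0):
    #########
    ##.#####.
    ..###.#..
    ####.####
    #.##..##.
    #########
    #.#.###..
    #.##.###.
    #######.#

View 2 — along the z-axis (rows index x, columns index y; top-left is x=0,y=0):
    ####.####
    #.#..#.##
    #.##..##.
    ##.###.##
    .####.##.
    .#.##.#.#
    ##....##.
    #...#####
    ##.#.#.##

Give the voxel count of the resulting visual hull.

362 voxels

start: 9×9×9 = 729 voxels
after view 1 [y-axis, 61 of 81 cells solid] → remaining = 549
after view 2 [z-axis, 52 of 81 cells solid] → remaining = 362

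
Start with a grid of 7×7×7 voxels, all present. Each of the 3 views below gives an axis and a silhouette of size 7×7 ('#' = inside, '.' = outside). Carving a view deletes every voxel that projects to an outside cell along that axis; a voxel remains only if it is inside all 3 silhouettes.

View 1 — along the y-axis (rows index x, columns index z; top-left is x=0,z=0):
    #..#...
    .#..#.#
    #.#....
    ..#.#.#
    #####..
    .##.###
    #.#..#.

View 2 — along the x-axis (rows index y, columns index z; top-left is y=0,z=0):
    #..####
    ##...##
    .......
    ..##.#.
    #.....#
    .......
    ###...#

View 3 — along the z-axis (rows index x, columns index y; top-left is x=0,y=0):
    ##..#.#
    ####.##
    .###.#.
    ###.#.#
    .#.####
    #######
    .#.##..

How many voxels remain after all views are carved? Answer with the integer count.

before carving: 343 voxels (7×7×7)
  1. axis=1 (XZ plane), |mask|=23  ⇒  voxels=161
  2. axis=0 (YZ plane), |mask|=18  ⇒  voxels=58
  3. axis=2 (XY plane), |mask|=34  ⇒  voxels=44

remaining voxels: 44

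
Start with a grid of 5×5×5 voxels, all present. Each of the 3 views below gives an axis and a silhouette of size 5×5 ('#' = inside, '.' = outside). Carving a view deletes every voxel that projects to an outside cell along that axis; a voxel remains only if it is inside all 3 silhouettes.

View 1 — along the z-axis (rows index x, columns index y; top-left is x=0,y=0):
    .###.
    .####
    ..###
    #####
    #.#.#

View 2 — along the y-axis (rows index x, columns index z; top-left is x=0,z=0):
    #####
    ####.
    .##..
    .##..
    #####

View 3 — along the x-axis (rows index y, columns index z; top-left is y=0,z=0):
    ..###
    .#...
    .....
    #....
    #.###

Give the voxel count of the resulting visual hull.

remaining voxels: 18

start: 5×5×5 = 125 voxels
carve view 1 (along z, XY-mask fill 18/25): 90 voxels remain
carve view 2 (along y, XZ-mask fill 18/25): 62 voxels remain
carve view 3 (along x, YZ-mask fill 9/25): 18 voxels remain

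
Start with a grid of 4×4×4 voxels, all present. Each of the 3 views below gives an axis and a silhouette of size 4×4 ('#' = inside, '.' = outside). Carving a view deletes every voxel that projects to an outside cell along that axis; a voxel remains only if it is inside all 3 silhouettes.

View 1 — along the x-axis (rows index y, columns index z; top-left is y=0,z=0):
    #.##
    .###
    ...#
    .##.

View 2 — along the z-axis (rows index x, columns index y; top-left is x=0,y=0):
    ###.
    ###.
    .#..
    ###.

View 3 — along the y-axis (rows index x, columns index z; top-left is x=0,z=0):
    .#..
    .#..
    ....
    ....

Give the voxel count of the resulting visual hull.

start: 4×4×4 = 64 voxels
after view 1 [x-axis, 9 of 16 cells solid] → remaining = 36
after view 2 [z-axis, 10 of 16 cells solid] → remaining = 24
after view 3 [y-axis, 2 of 16 cells solid] → remaining = 2

|visual hull| = 2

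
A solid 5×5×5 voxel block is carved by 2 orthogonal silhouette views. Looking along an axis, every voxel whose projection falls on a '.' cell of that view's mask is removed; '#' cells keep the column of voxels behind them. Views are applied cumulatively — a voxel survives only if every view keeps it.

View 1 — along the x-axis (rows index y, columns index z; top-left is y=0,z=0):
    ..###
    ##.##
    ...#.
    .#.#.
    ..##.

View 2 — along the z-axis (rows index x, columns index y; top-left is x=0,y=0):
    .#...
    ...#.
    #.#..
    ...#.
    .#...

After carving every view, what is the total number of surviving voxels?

16 voxels

start: 5×5×5 = 125 voxels
V1 x: intersect with YZ mask (12 set) -- 60 left
V2 z: intersect with XY mask (6 set) -- 16 left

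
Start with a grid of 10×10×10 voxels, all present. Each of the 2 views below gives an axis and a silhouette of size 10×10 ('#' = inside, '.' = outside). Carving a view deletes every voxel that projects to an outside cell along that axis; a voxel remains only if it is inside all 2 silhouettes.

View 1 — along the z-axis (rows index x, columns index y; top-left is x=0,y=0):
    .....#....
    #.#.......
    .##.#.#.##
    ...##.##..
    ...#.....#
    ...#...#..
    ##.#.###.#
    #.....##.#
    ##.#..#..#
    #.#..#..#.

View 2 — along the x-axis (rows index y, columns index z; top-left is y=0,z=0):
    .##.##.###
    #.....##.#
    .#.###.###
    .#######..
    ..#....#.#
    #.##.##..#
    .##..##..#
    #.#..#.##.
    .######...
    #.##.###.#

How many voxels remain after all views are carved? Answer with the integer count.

start: 10×10×10 = 1000 voxels
after view 1 [z-axis, 37 of 100 cells solid] → remaining = 370
after view 2 [x-axis, 57 of 100 cells solid] → remaining = 219

219 voxels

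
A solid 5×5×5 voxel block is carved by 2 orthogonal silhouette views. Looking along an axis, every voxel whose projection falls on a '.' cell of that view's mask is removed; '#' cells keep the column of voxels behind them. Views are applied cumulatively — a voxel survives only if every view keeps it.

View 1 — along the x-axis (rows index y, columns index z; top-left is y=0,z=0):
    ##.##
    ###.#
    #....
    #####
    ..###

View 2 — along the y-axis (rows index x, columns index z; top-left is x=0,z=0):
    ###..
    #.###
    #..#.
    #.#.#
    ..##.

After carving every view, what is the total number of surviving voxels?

initial block: 5^3 = 125
[1] x-view keeps 17 columns → grid now 85
[2] y-view keeps 14 columns → grid now 48

48 voxels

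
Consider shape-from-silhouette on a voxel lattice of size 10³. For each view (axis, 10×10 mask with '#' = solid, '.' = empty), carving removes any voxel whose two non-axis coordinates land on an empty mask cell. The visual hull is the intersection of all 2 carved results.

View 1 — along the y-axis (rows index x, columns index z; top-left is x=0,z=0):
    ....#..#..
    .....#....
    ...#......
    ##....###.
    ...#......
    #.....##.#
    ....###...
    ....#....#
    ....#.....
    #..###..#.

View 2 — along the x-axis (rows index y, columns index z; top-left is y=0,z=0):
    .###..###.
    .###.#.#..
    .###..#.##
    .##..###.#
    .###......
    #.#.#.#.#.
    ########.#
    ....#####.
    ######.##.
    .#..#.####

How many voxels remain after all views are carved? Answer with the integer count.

full grid |V| = 1000
[1] y-view keeps 25 columns → grid now 250
[2] x-view keeps 59 columns → grid now 137

137 voxels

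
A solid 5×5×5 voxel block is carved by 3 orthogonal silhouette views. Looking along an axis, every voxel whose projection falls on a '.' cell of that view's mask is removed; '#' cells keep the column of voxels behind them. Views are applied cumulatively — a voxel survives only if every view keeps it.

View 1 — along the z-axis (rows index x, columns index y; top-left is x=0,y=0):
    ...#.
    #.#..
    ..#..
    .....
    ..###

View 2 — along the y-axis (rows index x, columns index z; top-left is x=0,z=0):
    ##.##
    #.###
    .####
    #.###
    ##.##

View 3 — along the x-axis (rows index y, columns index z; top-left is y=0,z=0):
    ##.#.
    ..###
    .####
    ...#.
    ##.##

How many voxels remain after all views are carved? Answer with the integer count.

start: 5×5×5 = 125 voxels
  1. axis=2 (XY plane), |mask|=7  ⇒  voxels=35
  2. axis=1 (XZ plane), |mask|=20  ⇒  voxels=28
  3. axis=0 (YZ plane), |mask|=15  ⇒  voxels=18

voxel count = 18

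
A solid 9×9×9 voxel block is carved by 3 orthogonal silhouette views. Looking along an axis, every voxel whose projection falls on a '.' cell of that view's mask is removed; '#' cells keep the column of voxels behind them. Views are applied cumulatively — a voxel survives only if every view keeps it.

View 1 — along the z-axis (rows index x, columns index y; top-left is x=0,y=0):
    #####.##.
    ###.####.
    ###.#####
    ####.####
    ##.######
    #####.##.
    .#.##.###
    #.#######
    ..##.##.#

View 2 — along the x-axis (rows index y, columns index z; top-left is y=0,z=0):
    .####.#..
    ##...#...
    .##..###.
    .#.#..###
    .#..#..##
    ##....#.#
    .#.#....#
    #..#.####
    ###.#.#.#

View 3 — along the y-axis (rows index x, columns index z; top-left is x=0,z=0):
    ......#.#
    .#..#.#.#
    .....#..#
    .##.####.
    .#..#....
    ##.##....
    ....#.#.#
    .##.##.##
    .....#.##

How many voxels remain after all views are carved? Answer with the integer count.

|visual hull| = 122

start: 9×9×9 = 729 voxels
V1 z: intersect with XY mask (64 set) -- 576 left
V2 x: intersect with YZ mask (41 set) -- 289 left
V3 y: intersect with XZ mask (32 set) -- 122 left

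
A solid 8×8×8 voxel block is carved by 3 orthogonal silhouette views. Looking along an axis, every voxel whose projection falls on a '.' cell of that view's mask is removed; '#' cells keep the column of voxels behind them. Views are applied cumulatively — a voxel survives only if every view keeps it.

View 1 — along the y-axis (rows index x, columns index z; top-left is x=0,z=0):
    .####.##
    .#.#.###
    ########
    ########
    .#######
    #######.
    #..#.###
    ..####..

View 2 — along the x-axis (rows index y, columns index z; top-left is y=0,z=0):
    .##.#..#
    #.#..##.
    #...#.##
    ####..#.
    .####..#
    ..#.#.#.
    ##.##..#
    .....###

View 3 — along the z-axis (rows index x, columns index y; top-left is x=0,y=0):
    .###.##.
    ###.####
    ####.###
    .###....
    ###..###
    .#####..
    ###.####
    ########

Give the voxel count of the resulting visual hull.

before carving: 512 voxels (8×8×8)
V1 y: intersect with XZ mask (50 set) -- 400 left
V2 x: intersect with YZ mask (33 set) -- 203 left
V3 z: intersect with XY mask (48 set) -- 143 left

remaining voxels: 143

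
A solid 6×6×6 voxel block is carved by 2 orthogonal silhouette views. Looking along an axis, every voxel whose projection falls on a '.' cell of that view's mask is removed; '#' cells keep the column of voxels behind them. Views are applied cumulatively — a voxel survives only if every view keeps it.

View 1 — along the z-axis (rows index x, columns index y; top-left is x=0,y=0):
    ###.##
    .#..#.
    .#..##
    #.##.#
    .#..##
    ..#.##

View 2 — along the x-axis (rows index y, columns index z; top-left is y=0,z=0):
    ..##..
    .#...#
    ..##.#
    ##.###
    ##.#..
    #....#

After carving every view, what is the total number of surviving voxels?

before carving: 216 voxels (6×6×6)
V1 z: intersect with XY mask (20 set) -- 120 left
V2 x: intersect with YZ mask (17 set) -- 51 left

51 voxels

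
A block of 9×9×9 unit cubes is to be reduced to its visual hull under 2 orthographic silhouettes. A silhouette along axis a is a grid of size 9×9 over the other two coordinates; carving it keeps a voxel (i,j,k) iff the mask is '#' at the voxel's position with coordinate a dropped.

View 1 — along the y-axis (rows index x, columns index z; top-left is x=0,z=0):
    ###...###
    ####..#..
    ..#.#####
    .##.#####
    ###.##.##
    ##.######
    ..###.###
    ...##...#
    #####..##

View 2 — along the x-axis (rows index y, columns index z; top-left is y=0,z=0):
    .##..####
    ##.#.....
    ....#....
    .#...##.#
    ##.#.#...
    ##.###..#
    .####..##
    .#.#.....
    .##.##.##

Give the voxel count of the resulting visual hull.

start: 9×9×9 = 729 voxels
V1 y: intersect with XZ mask (55 set) -- 495 left
V2 x: intersect with YZ mask (38 set) -- 230 left

remaining voxels: 230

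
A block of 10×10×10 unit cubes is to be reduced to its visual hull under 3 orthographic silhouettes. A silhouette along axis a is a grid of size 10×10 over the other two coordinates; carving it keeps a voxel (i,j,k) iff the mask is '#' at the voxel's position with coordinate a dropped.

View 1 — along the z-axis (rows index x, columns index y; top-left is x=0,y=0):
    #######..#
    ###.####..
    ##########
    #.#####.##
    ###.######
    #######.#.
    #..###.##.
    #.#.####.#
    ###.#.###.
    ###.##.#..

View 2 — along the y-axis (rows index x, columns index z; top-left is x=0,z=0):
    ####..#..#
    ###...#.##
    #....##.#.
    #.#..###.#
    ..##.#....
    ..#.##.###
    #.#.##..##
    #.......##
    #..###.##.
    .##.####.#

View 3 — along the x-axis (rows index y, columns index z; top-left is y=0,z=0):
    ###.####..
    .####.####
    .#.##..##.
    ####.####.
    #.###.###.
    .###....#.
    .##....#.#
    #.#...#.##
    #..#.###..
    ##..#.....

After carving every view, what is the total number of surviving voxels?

before carving: 1000 voxels (10×10×10)
carve view 1 (along z, XY-mask fill 76/100): 760 voxels remain
carve view 2 (along y, XZ-mask fill 53/100): 394 voxels remain
carve view 3 (along x, YZ-mask fill 56/100): 217 voxels remain

|visual hull| = 217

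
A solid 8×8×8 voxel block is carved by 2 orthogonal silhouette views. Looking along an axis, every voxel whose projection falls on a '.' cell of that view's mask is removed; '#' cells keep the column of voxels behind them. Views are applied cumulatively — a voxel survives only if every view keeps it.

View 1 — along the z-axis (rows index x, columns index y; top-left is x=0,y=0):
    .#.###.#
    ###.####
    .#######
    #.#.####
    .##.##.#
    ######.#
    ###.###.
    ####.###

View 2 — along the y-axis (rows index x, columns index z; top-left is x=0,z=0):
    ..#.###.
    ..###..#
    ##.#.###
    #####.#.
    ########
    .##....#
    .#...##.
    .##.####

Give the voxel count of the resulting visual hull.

voxel count = 247

before carving: 512 voxels (8×8×8)
V1 z: intersect with XY mask (50 set) -- 400 left
V2 y: intersect with XZ mask (40 set) -- 247 left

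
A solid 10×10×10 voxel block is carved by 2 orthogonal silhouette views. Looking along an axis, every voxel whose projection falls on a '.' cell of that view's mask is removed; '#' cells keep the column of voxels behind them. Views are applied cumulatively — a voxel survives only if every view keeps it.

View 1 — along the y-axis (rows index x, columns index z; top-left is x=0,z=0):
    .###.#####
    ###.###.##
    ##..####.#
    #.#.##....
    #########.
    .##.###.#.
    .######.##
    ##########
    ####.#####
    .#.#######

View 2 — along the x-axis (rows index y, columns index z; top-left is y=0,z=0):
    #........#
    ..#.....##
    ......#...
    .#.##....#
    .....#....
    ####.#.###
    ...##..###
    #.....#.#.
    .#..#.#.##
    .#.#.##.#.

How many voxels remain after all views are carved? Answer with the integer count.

initial block: 10^3 = 1000
carve view 1 (along y, XZ-mask fill 77/100): 770 voxels remain
carve view 2 (along x, YZ-mask fill 37/100): 286 voxels remain

|visual hull| = 286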